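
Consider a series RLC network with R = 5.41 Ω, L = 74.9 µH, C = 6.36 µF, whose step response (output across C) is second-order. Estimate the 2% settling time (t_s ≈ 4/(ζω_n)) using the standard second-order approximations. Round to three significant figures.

t_s ≈ 0.000111 s

For a series RLC circuit (capacitor voltage as output), ω_n = 1/√(LC) = 1/√(74.9 µH · 6.36 µF) = 45800 rad/s.
ζ = (R/2)·√(C/L) = (5.41/2)·√(6.36 µF/74.9 µH) = 0.788.
t_s ≈ 4/(ζω_n) = 0.000111 s.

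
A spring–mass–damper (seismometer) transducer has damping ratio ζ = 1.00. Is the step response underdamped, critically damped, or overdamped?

critically damped

Since ζ = 1, the system is critically damped.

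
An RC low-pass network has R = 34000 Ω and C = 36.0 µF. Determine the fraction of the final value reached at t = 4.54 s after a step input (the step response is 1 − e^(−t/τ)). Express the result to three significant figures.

τ = RC = 34000 × 36.0 µF = 1.22 s.
y(t)/y_∞ = 1 − e^(−t/τ) = 1 − e^(−4.54/1.22) = 1 − e^(−3.71) = 0.976.

y/y_∞ ≈ 0.976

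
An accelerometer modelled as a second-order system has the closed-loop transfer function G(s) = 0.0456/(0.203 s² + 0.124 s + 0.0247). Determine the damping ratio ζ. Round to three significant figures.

Dividing through by 0.203: denominator becomes s² + 0.6108 s + 0.1217.
So ω_n = √0.1217 = 0.349 rad/s and ζ = 0.6108/(2·0.349) = 0.876.

ζ ≈ 0.876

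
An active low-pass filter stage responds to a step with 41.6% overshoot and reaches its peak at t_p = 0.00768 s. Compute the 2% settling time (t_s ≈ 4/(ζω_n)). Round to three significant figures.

The overshoot fixes ζ = −ln(OS)/√(π²+ln²(OS)) = 0.269.
t_p = π/ω_d ⇒ ω_d = 409 rad/s; then ω_n = ω_d/√(1−ζ²) = 425 rad/s.
t_s ≈ 4/(ζω_n) = 4/(0.269·425) = 0.0350 s.

t_s ≈ 0.0350 s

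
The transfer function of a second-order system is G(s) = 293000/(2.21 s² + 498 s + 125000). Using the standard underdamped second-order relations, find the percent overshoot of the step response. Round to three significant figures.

Dividing through by 2.21: denominator becomes s² + 225.3 s + 56560.
So ω_n = √56560 = 238 rad/s and ζ = 225.3/(2·238) = 0.474.
Overshoot: exp(−π·0.474/√(1−0.474²)) = 0.185, i.e. 18.5%.

%OS ≈ 18.5%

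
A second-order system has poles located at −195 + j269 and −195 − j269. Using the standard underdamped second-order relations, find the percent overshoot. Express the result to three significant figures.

%OS ≈ 10.3%

|pole| = ω_n = √(195² + 269²) = 332 rad/s; ζ = cos θ = σ/ω_n = 0.587.
Overshoot: exp(−π·0.587/√(1−0.587²)) = 0.103, i.e. 10.3%.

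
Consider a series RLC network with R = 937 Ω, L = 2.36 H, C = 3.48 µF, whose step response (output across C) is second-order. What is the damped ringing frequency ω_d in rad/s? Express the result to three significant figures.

For a series RLC circuit (capacitor voltage as output), ω_n = 1/√(LC) = 1/√(2.36 H · 3.48 µF) = 349 rad/s.
ζ = (R/2)·√(C/L) = (937/2)·√(3.48 µF/2.36 H) = 0.569.
ω_d = ω_n√(1−ζ²) = 287 rad/s.

ω_d ≈ 287 rad/s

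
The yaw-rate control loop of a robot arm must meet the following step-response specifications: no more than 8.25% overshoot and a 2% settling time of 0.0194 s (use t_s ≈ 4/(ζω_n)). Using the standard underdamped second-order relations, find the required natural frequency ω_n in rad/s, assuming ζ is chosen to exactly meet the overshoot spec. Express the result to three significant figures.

ω_n ≈ 332 rad/s

ζ = −ln(OS)/√(π² + (ln OS)²). With OS = 0.0825, ln OS = −2.495 and ζ = 2.495/4.012 = 0.622.
From t_s ≈ 4/(ζω_n): ω_n = 4/(ζ·t_s) = 4/(0.622·0.0194) = 332 rad/s.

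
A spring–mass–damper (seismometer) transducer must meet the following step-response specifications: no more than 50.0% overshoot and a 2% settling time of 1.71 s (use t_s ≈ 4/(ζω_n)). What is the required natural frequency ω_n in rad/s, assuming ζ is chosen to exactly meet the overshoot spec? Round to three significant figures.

Inverting the overshoot relation: ζ = |ln 0.500|/√(π² + ln²0.500) = 0.215.
Then ω_n = 4/(ζ t_s) = 4/(0.215 × 1.71) = 10.9 rad/s.

ω_n ≈ 10.9 rad/s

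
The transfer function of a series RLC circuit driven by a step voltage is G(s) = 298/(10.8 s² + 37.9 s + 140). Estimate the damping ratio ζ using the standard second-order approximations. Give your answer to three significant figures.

ζ ≈ 0.487

Dividing through by 10.8: denominator becomes s² + 3.509 s + 12.96.
So ω_n = √12.96 = 3.60 rad/s and ζ = 3.509/(2·3.60) = 0.487.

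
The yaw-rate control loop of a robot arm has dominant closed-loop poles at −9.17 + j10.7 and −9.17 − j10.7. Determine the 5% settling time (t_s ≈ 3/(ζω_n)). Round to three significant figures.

t_s ≈ 0.327 s

For poles at −σ ± jω_d, ζω_n = σ = 9.17, so t_s ≈ 3/σ = 0.327 s.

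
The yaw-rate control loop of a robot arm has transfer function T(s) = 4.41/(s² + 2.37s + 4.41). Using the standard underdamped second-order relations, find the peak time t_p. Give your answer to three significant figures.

t_p ≈ 1.81 s

ω_n = √4.41 = 2.10 rad/s; ζ = 2.37/(2·2.10) = 0.564.
The damped frequency ω_d = ω_n√(1−ζ²) = 1.73 rad/s. Then t_p = π/ω_d = 1.81 s.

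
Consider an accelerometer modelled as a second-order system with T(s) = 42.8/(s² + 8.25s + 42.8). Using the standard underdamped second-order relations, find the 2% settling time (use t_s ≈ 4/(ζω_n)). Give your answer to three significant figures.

t_s ≈ 0.970 s

Comparing the denominator to s² + 2ζω_n s + ω_n²: ω_n = √42.8 = 6.54 rad/s, and 2ζω_n = 8.25 so ζ = 8.25/(2·6.54) = 0.631.
t_s ≈ 4/(ζω_n) = 4/(0.631·6.54) = 0.970 s.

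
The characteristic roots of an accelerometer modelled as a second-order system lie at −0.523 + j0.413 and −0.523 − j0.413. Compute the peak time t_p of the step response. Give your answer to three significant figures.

t_p = π/ω_d with ω_d = 0.413 (the imaginary part), so t_p = 7.61 s.

t_p ≈ 7.61 s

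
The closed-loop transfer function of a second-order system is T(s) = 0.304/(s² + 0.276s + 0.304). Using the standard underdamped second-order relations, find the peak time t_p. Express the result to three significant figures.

Matching coefficients with s² + 2ζω_n s + ω_n² gives ω_n² = 0.304 ⇒ ω_n = 0.551 rad/s, and ζ = 0.276/(2ω_n) = 0.250.
ω_d = ω_n√(1−ζ²) = 0.534 rad/s. Then t_p = π/ω_d = 5.89 s.

t_p ≈ 5.89 s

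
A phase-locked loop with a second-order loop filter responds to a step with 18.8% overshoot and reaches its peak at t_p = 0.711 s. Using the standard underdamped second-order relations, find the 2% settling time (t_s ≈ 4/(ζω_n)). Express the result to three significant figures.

ζ from %OS: ζ = |ln 0.188|/√(π²+ln²0.188) = 0.470.
From t_p = π/ω_d, ω_d = π/0.711 = 4.42 rad/s, so ω_n = ω_d/√(1−ζ²) = 5.00 rad/s.
t_s ≈ 4/(ζω_n) = 4/(0.470·5.00) = 1.70 s.

t_s ≈ 1.70 s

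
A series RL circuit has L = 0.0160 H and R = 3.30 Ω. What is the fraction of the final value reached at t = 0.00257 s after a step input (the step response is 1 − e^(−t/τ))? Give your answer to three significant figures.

τ = L/R = 0.0160/3.30 = 0.00485 s.
y(t)/y_∞ = 1 − e^(−t/τ) = 1 − e^(−0.00257/0.00485) = 1 − e^(−0.530) = 0.411.

y/y_∞ ≈ 0.411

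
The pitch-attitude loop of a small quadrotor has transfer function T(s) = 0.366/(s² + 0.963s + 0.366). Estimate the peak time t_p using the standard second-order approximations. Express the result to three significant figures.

Comparing the denominator to s² + 2ζω_n s + ω_n²: ω_n = √0.366 = 0.605 rad/s, and 2ζω_n = 0.963 so ζ = 0.963/(2·0.605) = 0.796.
ω_d = 0.605·√(1 − 0.796²) = 0.366 rad/s. Then t_p = π/ω_d = 8.58 s.

t_p ≈ 8.58 s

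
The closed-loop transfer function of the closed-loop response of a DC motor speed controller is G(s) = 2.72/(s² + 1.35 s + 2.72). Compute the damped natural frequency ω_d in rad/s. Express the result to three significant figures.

Matching coefficients with s² + 2ζω_n s + ω_n² gives ω_n² = 2.72 ⇒ ω_n = 1.65 rad/s, and ζ = 1.35/(2ω_n) = 0.409.
The damped frequency ω_d = ω_n√(1−ζ²) = 1.50 rad/s.

ω_d ≈ 1.50 rad/s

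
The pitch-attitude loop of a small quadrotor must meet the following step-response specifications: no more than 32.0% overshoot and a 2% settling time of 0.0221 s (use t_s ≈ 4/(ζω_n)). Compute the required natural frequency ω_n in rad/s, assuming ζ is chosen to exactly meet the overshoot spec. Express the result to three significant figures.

From %OS = 100·exp(−πζ/√(1−ζ²)), invert to get ζ = −ln(OS)/√(π² + ln²(OS)) with OS = 0.320.
−ln 0.320 = 1.139, so ζ = 1.139/√(π² + 1.298) = 0.341.
Then ω_n = 4/(ζ t_s) = 4/(0.341 × 0.0221) = 531 rad/s.

ω_n ≈ 531 rad/s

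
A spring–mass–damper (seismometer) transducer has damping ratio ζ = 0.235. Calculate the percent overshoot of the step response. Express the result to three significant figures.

%OS ≈ 46.8%

For an underdamped second-order system, %OS = 100·exp(−πζ/√(1−ζ²)).
πζ/√(1−ζ²) = π·0.235/√(1−0.0552) = 0.7595, so %OS = 100·e^(−0.7595) = 46.8%.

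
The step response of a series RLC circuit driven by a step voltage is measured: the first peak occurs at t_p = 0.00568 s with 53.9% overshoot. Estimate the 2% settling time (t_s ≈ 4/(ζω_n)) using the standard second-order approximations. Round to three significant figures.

t_s ≈ 0.0368 s

The overshoot fixes ζ = −ln(OS)/√(π²+ln²(OS)) = 0.193.
t_p = π/ω_d ⇒ ω_d = 553 rad/s; then ω_n = ω_d/√(1−ζ²) = 564 rad/s.
t_s ≈ 4/(ζω_n) = 4/(0.193·564) = 0.0368 s.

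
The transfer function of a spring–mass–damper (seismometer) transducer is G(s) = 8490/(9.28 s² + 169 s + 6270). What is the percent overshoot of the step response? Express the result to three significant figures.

Dividing through by 9.28: denominator becomes s² + 18.21 s + 675.6.
So ω_n = √675.6 = 26.0 rad/s and ζ = 18.21/(2·26.0) = 0.350.
%OS = 100 e^{−πζ/√(1−ζ²)} with ζ = 0.350 gives 30.9%.

%OS ≈ 30.9%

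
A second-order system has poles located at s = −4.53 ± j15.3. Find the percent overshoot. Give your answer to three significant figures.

With σ = 4.53, ω_d = 15.3: ω_n = √(σ²+ω_d²) = 16.0 rad/s, ζ = σ/ω_n = 0.284.
Overshoot: exp(−π·0.284/√(1−0.284²)) = 0.394, i.e. 39.4%.

%OS ≈ 39.4%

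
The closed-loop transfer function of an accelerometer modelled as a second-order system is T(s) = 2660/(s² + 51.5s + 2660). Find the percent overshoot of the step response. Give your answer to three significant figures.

Comparing the denominator to s² + 2ζω_n s + ω_n²: ω_n = √2660 = 51.6 rad/s, and 2ζω_n = 51.5 so ζ = 51.5/(2·51.6) = 0.499.
%OS = 100 e^{−πζ/√(1−ζ²)} with ζ = 0.499 gives 16.4%.

%OS ≈ 16.4%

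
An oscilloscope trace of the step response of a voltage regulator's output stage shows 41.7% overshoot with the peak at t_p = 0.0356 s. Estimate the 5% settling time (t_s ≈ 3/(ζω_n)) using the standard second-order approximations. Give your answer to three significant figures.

t_s ≈ 0.122 s

From the overshoot, ζ = −ln(OS)/√(π²+ln²(OS)) = 0.268.
From t_p = π/ω_d, ω_d = π/0.0356 = 88.2 rad/s, so ω_n = ω_d/√(1−ζ²) = 91.6 rad/s.
t_s ≈ 3/(ζω_n) = 3/(0.268·91.6) = 0.122 s.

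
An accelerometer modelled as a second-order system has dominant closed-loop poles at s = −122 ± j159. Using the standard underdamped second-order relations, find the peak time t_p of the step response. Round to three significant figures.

t_p ≈ 0.0198 s

t_p = π/ω_d with ω_d = 159 (the imaginary part), so t_p = 0.0198 s.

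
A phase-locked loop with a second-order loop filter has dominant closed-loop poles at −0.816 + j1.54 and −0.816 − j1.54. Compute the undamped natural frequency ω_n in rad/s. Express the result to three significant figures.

The poles are at −σ ± jω_d with σ = 0.816 and ω_d = 1.54, so ω_n = √(σ²+ω_d²) = 1.74 rad/s and ζ = σ/ω_n = 0.468.

ω_n ≈ 1.74 rad/s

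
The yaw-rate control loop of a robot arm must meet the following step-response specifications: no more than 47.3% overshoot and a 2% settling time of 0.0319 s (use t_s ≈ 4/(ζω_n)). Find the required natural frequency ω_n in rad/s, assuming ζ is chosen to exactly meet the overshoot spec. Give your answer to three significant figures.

From %OS = 100·exp(−πζ/√(1−ζ²)), invert to get ζ = −ln(OS)/√(π² + ln²(OS)) with OS = 0.473.
−ln 0.473 = 0.7487, so ζ = 0.7487/√(π² + 0.5605) = 0.232.
From t_s ≈ 4/(ζω_n): ω_n = 4/(ζ·t_s) = 4/(0.232·0.0319) = 541 rad/s.

ω_n ≈ 541 rad/s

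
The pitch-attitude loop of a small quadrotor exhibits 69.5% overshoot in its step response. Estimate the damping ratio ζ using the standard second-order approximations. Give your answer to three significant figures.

ζ ≈ 0.115

ζ = −ln(OS)/√(π² + (ln OS)²). With OS = 0.695, ln OS = −0.3638 and ζ = 0.3638/3.163 = 0.115.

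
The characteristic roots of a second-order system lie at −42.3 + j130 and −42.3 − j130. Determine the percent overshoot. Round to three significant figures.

|pole| = ω_n = √(42.3² + 130²) = 137 rad/s; ζ = cos θ = σ/ω_n = 0.309.
%OS = 100·exp(−πζ/√(1−ζ²)) = 36.0%.

%OS ≈ 36.0%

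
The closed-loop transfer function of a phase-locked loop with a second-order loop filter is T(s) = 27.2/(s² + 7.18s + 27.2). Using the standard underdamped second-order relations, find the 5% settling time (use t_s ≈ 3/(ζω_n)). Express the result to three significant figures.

t_s ≈ 0.836 s

Matching coefficients with s² + 2ζω_n s + ω_n² gives ω_n² = 27.2 ⇒ ω_n = 5.22 rad/s, and ζ = 7.18/(2ω_n) = 0.688.
t_s ≈ 3/(ζω_n) = 3/(0.688·5.22) = 0.836 s.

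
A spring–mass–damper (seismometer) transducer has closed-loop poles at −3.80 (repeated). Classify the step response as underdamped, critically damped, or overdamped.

Since there is a repeated negative-real pole, the response is critically damped.

critically damped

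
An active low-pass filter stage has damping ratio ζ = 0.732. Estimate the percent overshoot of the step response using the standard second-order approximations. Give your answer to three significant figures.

%OS ≈ 3.42%

For an underdamped second-order system, %OS = 100·exp(−πζ/√(1−ζ²)).
πζ/√(1−ζ²) = π·0.732/√(1−0.536) = 3.375, so %OS = 100·e^(−3.375) = 3.42%.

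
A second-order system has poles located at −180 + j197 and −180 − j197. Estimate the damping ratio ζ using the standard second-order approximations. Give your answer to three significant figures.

ζ ≈ 0.675

|pole| = ω_n = √(180² + 197²) = 267 rad/s; ζ = cos θ = σ/ω_n = 0.675.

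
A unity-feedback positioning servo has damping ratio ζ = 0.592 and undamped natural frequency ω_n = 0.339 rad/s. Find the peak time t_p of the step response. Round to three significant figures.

The damped frequency is ω_d = ω_n√(1−ζ²) = 0.339·√(1−0.350) = 0.273 rad/s.
Peak time t_p = π/ω_d = π/0.273 = 11.5 s.

t_p ≈ 11.5 s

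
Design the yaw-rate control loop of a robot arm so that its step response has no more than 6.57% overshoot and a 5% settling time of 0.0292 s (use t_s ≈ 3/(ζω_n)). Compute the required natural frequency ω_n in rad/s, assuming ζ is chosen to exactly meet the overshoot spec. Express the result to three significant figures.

From %OS = 100·exp(−πζ/√(1−ζ²)), invert to get ζ = −ln(OS)/√(π² + ln²(OS)) with OS = 0.0657.
−ln 0.0657 = 2.723, so ζ = 2.723/√(π² + 7.413) = 0.655.
Then ω_n = 3/(ζ t_s) = 3/(0.655 × 0.0292) = 157 rad/s.

ω_n ≈ 157 rad/s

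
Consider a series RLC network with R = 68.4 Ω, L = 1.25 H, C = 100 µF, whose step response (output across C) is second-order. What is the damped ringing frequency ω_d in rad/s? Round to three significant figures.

For a series RLC circuit (capacitor voltage as output), ω_n = 1/√(LC) = 1/√(1.25 H · 100 µF) = 89.4 rad/s.
ζ = (R/2)·√(C/L) = (68.4/2)·√(100 µF/1.25 H) = 0.306.
ω_d = 89.4·√(1 − 0.306²) = 85.2 rad/s.

ω_d ≈ 85.2 rad/s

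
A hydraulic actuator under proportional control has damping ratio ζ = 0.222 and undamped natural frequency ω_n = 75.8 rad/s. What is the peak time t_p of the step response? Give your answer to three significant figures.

The damped frequency is ω_d = ω_n√(1−ζ²) = 75.8·√(1−0.0493) = 73.9 rad/s.
Peak time t_p = π/ω_d = π/73.9 = 0.0425 s.

t_p ≈ 0.0425 s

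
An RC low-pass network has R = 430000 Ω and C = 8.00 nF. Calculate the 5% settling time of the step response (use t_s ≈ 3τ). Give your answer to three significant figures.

t_s ≈ 0.0103 s

τ = RC = 430000 × 8.00 nF = 0.00344 s.
t_s ≈ 3τ = 0.0103 s.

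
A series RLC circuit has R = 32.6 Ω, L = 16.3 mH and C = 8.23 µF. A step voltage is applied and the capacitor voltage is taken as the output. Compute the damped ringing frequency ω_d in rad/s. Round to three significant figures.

For a series RLC circuit (capacitor voltage as output), ω_n = 1/√(LC) = 1/√(16.3 mH · 8.23 µF) = 2730 rad/s.
ζ = (R/2)·√(C/L) = (32.6/2)·√(8.23 µF/16.3 mH) = 0.366.
The damped frequency ω_d = ω_n√(1−ζ²) = 2540 rad/s.

ω_d ≈ 2540 rad/s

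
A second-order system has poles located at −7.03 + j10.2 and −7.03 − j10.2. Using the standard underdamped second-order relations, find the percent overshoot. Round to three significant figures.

The poles are at −σ ± jω_d with σ = 7.03 and ω_d = 10.2, so ω_n = √(σ²+ω_d²) = 12.4 rad/s and ζ = σ/ω_n = 0.567.
%OS = 100 e^{−πζ/√(1−ζ²)} with ζ = 0.567 gives 11.5%.

%OS ≈ 11.5%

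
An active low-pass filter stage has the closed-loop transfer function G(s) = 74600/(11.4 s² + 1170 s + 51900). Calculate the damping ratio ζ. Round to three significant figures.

Dividing through by 11.4: denominator becomes s² + 102.6 s + 4553.
So ω_n = √4553 = 67.5 rad/s and ζ = 102.6/(2·67.5) = 0.761.

ζ ≈ 0.761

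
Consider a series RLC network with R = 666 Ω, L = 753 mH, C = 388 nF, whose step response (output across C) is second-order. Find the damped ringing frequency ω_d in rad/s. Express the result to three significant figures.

ω_d ≈ 1800 rad/s

For a series RLC circuit (capacitor voltage as output), ω_n = 1/√(LC) = 1/√(753 mH · 388 nF) = 1850 rad/s.
ζ = (R/2)·√(C/L) = (666/2)·√(388 nF/753 mH) = 0.239.
The damped frequency ω_d = ω_n√(1−ζ²) = 1800 rad/s.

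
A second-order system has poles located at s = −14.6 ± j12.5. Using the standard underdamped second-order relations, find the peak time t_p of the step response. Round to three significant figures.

t_p = π/ω_d with ω_d = 12.5 (the imaginary part), so t_p = 0.251 s.

t_p ≈ 0.251 s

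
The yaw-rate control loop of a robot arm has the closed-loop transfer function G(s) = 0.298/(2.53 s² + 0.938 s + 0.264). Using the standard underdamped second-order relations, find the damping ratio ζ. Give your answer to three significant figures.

ζ ≈ 0.574

Dividing through by 2.53: denominator becomes s² + 0.3708 s + 0.1043.
So ω_n = √0.1043 = 0.323 rad/s and ζ = 0.3708/(2·0.323) = 0.574.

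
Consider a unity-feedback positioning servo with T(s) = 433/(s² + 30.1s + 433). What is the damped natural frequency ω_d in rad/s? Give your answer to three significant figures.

ω_n = √433 = 20.8 rad/s; ζ = 30.1/(2·20.8) = 0.723.
ω_d = 20.8·√(1 − 0.723²) = 14.4 rad/s.

ω_d ≈ 14.4 rad/s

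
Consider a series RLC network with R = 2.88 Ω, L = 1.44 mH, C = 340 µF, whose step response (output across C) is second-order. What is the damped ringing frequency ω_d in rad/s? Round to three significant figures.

ω_d ≈ 1020 rad/s

For a series RLC circuit (capacitor voltage as output), ω_n = 1/√(LC) = 1/√(1.44 mH · 340 µF) = 1430 rad/s.
ζ = (R/2)·√(C/L) = (2.88/2)·√(340 µF/1.44 mH) = 0.700.
ω_d = 1430·√(1 − 0.700²) = 1020 rad/s.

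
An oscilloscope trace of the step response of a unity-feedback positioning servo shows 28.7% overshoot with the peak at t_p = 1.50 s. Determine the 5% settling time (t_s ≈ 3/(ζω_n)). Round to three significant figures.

t_s ≈ 3.60 s

The overshoot fixes ζ = −ln(OS)/√(π²+ln²(OS)) = 0.369.
t_p = π/ω_d ⇒ ω_d = 2.09 rad/s; then ω_n = ω_d/√(1−ζ²) = 2.25 rad/s.
t_s ≈ 3/(ζω_n) = 3/(0.369·2.25) = 3.60 s.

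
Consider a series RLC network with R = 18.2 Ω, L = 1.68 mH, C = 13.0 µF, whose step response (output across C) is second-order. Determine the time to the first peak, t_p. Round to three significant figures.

For a series RLC circuit (capacitor voltage as output), ω_n = 1/√(LC) = 1/√(1.68 mH · 13.0 µF) = 6770 rad/s.
ζ = (R/2)·√(C/L) = (18.2/2)·√(13.0 µF/1.68 mH) = 0.800.
ω_d = ω_n√(1−ζ²) = 4060 rad/s. t_p = π/ω_d = 0.000775 s.

t_p ≈ 0.000775 s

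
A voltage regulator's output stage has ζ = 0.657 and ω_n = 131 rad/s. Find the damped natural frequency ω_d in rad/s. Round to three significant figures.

ω_d = ω_n√(1−ζ²) = 131·√0.568 = 98.8 rad/s.

ω_d ≈ 98.8 rad/s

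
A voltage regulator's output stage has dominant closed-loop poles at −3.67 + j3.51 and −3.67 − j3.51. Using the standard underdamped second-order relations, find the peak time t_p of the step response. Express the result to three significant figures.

t_p = π/ω_d with ω_d = 3.51 (the imaginary part), so t_p = 0.895 s.

t_p ≈ 0.895 s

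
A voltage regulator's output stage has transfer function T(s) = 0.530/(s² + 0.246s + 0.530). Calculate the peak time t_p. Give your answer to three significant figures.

t_p ≈ 4.38 s

ω_n = √0.530 = 0.728 rad/s; ζ = 0.246/(2·0.728) = 0.169.
The damped frequency ω_d = ω_n√(1−ζ²) = 0.718 rad/s. Then t_p = π/ω_d = 4.38 s.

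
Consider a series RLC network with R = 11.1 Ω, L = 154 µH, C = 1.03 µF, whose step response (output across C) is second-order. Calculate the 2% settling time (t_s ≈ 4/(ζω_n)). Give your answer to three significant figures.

t_s ≈ 0.000111 s

For a series RLC circuit (capacitor voltage as output), ω_n = 1/√(LC) = 1/√(154 µH · 1.03 µF) = 79400 rad/s.
ζ = (R/2)·√(C/L) = (11.1/2)·√(1.03 µF/154 µH) = 0.454.
t_s ≈ 4/(ζω_n) = 0.000111 s.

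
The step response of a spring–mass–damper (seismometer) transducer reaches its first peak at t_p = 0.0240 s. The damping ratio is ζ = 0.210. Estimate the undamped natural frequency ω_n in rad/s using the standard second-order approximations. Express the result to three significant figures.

Peak time t_p = π/ω_d, so ω_d = π/t_p = π/0.0240 = 131 rad/s.
ω_n = ω_d/√(1−ζ²) = 131/√0.956 = 134 rad/s.

ω_n ≈ 134 rad/s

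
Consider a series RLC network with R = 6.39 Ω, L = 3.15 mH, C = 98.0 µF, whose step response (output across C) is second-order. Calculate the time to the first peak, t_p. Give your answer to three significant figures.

For a series RLC circuit (capacitor voltage as output), ω_n = 1/√(LC) = 1/√(3.15 mH · 98.0 µF) = 1800 rad/s.
ζ = (R/2)·√(C/L) = (6.39/2)·√(98.0 µF/3.15 mH) = 0.564.
The damped frequency ω_d = ω_n√(1−ζ²) = 1490 rad/s. t_p = π/ω_d = 0.00211 s.

t_p ≈ 0.00211 s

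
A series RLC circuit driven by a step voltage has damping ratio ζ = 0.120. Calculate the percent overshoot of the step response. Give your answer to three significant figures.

%OS ≈ 68.4%

For an underdamped second-order system, %OS = 100·exp(−πζ/√(1−ζ²)).
πζ/√(1−ζ²) = π·0.120/√(1−0.0144) = 0.3797, so %OS = 100·e^(−0.3797) = 68.4%.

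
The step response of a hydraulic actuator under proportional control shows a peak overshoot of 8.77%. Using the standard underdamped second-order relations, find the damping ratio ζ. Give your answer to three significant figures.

ζ ≈ 0.612

Inverting the overshoot relation: ζ = |ln 0.0877|/√(π² + ln²0.0877) = 0.612.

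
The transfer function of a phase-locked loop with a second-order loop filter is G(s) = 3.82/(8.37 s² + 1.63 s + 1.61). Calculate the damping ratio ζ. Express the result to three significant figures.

Dividing through by 8.37: denominator becomes s² + 0.1947 s + 0.1924.
So ω_n = √0.1924 = 0.439 rad/s and ζ = 0.1947/(2·0.439) = 0.222.

ζ ≈ 0.222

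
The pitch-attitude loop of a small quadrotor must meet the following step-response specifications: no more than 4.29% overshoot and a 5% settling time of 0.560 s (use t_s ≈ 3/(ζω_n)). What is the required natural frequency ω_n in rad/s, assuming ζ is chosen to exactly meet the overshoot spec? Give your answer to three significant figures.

ω_n ≈ 7.57 rad/s

Inverting the overshoot relation: ζ = |ln 0.0429|/√(π² + ln²0.0429) = 0.708.
Then ω_n = 3/(ζ t_s) = 3/(0.708 × 0.560) = 7.57 rad/s.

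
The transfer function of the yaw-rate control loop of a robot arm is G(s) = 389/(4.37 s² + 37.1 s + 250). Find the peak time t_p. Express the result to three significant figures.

Dividing through by 4.37: denominator becomes s² + 8.490 s + 57.21.
So ω_n = √57.21 = 7.56 rad/s and ζ = 8.490/(2·7.56) = 0.561.
ω_d = 7.56·√(1 − 0.561²) = 6.26 rad/s. t_p = π/ω_d = 0.502 s.

t_p ≈ 0.502 s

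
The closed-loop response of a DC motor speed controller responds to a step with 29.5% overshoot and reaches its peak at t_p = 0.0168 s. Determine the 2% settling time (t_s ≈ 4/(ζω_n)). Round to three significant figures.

ζ from %OS: ζ = |ln 0.295|/√(π²+ln²0.295) = 0.362.
From t_p = π/ω_d, ω_d = π/0.0168 = 187 rad/s, so ω_n = ω_d/√(1−ζ²) = 201 rad/s.
t_s ≈ 4/(ζω_n) = 4/(0.362·201) = 0.0550 s.

t_s ≈ 0.0550 s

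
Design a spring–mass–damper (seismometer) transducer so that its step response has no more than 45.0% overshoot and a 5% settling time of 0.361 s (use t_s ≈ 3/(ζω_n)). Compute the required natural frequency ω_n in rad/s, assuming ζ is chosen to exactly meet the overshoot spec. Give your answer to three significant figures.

ζ = −ln(OS)/√(π² + (ln OS)²). With OS = 0.450, ln OS = −0.7985 and ζ = 0.7985/3.241 = 0.246.
From t_s ≈ 3/(ζω_n): ω_n = 3/(ζ·t_s) = 3/(0.246·0.361) = 33.7 rad/s.

ω_n ≈ 33.7 rad/s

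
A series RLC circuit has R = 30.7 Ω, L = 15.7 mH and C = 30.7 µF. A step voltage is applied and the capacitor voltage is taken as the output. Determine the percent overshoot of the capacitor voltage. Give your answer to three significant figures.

For a series RLC circuit (capacitor voltage as output), ω_n = 1/√(LC) = 1/√(15.7 mH · 30.7 µF) = 1440 rad/s.
ζ = (R/2)·√(C/L) = (30.7/2)·√(30.7 µF/15.7 mH) = 0.679.
Overshoot: exp(−π·0.679/√(1−0.679²)) = 0.0548, i.e. 5.48%.

%OS ≈ 5.48%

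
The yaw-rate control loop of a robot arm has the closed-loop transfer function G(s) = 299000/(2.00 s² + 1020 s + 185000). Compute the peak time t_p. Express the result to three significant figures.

Dividing through by 2.00: denominator becomes s² + 510.0 s + 92500.
So ω_n = √92500 = 304 rad/s and ζ = 510.0/(2·304) = 0.838.
ω_d = ω_n√(1−ζ²) = 166 rad/s. t_p = π/ω_d = 0.0190 s.

t_p ≈ 0.0190 s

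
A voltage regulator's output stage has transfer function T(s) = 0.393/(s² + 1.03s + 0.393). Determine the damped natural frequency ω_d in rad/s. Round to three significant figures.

ω_n = √0.393 = 0.627 rad/s; ζ = 1.03/(2·0.627) = 0.822.
ω_d = ω_n√(1−ζ²) = 0.357 rad/s.

ω_d ≈ 0.357 rad/s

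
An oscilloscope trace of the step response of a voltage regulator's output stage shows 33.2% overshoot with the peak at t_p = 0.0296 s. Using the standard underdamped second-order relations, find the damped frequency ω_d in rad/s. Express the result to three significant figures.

t_p = π/ω_d, so ω_d = π/0.0296 = 106 rad/s.

ω_d ≈ 106 rad/s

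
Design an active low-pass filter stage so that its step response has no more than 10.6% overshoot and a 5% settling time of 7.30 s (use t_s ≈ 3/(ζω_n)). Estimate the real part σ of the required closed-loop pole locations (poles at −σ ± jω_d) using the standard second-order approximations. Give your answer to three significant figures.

The settling-time spec alone fixes σ = ζω_n = 3/t_s = 3/7.30 = 0.411.
(Overshoot then fixes ζ = 0.581 and hence ω_d = σ·√(1−ζ²)/ζ = 0.575 rad/s.)

σ ≈ 0.411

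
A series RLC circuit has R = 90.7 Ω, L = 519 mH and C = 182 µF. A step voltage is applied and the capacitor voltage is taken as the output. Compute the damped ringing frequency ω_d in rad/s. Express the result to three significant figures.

ω_d ≈ 54.3 rad/s

For a series RLC circuit (capacitor voltage as output), ω_n = 1/√(LC) = 1/√(519 mH · 182 µF) = 103 rad/s.
ζ = (R/2)·√(C/L) = (90.7/2)·√(182 µF/519 mH) = 0.849.
ω_d = 103·√(1 − 0.849²) = 54.3 rad/s.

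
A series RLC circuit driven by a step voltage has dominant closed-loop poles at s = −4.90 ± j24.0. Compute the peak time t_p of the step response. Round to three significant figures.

t_p ≈ 0.131 s

t_p = π/ω_d with ω_d = 24.0 (the imaginary part), so t_p = 0.131 s.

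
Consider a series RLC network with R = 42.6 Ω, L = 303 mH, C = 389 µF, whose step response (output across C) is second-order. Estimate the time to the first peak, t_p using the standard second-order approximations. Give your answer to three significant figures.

t_p ≈ 0.0528 s

For a series RLC circuit (capacitor voltage as output), ω_n = 1/√(LC) = 1/√(303 mH · 389 µF) = 92.1 rad/s.
ζ = (R/2)·√(C/L) = (42.6/2)·√(389 µF/303 mH) = 0.763.
ω_d = 92.1·√(1 − 0.763²) = 59.5 rad/s. t_p = π/ω_d = 0.0528 s.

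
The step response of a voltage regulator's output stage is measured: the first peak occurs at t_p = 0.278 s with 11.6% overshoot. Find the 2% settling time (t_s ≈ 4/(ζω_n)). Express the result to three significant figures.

t_s ≈ 0.516 s

The overshoot fixes ζ = −ln(OS)/√(π²+ln²(OS)) = 0.566.
From t_p = π/ω_d, ω_d = π/0.278 = 11.3 rad/s, so ω_n = ω_d/√(1−ζ²) = 13.7 rad/s.
t_s ≈ 4/(ζω_n) = 4/(0.566·13.7) = 0.516 s.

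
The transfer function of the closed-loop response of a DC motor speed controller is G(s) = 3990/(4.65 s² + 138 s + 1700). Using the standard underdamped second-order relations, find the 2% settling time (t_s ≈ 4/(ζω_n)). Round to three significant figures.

Dividing through by 4.65: denominator becomes s² + 29.68 s + 365.6.
So ω_n = √365.6 = 19.1 rad/s and ζ = 29.68/(2·19.1) = 0.776.
t_s ≈ 4/(ζω_n) = 0.270 s.

t_s ≈ 0.270 s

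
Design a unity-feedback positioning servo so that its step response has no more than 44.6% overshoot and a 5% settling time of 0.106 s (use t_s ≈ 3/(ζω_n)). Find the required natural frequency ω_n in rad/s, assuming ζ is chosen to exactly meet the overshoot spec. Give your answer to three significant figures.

Inverting the overshoot relation: ζ = |ln 0.446|/√(π² + ln²0.446) = 0.249.
From t_s ≈ 3/(ζω_n): ω_n = 3/(ζ·t_s) = 3/(0.249·0.106) = 114 rad/s.

ω_n ≈ 114 rad/s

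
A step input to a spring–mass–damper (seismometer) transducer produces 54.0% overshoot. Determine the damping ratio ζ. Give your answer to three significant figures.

ζ ≈ 0.192

Inverting the overshoot relation: ζ = |ln 0.540|/√(π² + ln²0.540) = 0.192.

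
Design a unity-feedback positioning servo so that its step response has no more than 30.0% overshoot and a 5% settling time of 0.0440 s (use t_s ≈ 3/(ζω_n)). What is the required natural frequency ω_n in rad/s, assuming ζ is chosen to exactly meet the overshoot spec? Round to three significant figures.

ω_n ≈ 191 rad/s

From %OS = 100·exp(−πζ/√(1−ζ²)), invert to get ζ = −ln(OS)/√(π² + ln²(OS)) with OS = 0.300.
−ln 0.300 = 1.204, so ζ = 1.204/√(π² + 1.450) = 0.358.
Then ω_n = 3/(ζ t_s) = 3/(0.358 × 0.0440) = 191 rad/s.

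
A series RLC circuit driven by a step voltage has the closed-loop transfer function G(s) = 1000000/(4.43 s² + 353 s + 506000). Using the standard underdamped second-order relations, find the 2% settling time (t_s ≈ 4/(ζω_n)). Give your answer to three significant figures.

t_s ≈ 0.100 s

Dividing through by 4.43: denominator becomes s² + 79.68 s + 114200.
So ω_n = √114200 = 338 rad/s and ζ = 79.68/(2·338) = 0.118.
t_s ≈ 4/(ζω_n) = 0.100 s.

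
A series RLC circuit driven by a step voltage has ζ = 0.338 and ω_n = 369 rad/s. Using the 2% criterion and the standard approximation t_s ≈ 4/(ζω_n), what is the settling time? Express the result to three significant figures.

t_s ≈ 0.0321 s

t_s ≈ 4/(ζω_n) = 4/(0.338 × 369) = 0.0321 s.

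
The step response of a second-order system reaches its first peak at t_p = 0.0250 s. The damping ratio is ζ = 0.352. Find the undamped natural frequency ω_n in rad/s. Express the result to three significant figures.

Peak time t_p = π/ω_d, so ω_d = π/t_p = π/0.0250 = 126 rad/s.
ω_n = ω_d/√(1−ζ²) = 126/√0.876 = 134 rad/s.

ω_n ≈ 134 rad/s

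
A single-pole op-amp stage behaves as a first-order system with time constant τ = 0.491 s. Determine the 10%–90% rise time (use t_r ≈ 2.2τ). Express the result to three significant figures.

t_r ≈ 2.2τ = 1.08 s.

t_r ≈ 1.08 s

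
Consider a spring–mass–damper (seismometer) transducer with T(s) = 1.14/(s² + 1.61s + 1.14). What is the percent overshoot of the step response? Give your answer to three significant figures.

Comparing the denominator to s² + 2ζω_n s + ω_n²: ω_n = √1.14 = 1.07 rad/s, and 2ζω_n = 1.61 so ζ = 1.61/(2·1.07) = 0.754.
%OS = 100·exp(−πζ/√(1−ζ²)) = 2.72%.

%OS ≈ 2.72%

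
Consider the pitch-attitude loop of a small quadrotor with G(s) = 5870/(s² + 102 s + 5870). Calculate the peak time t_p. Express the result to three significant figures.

Matching coefficients with s² + 2ζω_n s + ω_n² gives ω_n² = 5870 ⇒ ω_n = 76.6 rad/s, and ζ = 102/(2ω_n) = 0.666.
The damped frequency ω_d = ω_n√(1−ζ²) = 57.2 rad/s. Then t_p = π/ω_d = 0.0549 s.

t_p ≈ 0.0549 s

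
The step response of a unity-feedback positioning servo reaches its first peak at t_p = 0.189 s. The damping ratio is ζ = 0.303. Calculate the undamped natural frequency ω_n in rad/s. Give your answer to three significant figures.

Peak time t_p = π/ω_d, so ω_d = π/t_p = π/0.189 = 16.6 rad/s.
ω_n = ω_d/√(1−ζ²) = 16.6/√0.908 = 17.4 rad/s.

ω_n ≈ 17.4 rad/s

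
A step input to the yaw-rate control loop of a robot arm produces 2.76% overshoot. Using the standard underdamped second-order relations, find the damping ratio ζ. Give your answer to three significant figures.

Inverting the overshoot relation: ζ = |ln 0.0276|/√(π² + ln²0.0276) = 0.753.

ζ ≈ 0.753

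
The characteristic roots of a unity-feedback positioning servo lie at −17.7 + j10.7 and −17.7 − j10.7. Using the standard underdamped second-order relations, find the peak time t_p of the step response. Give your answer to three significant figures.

t_p = π/ω_d with ω_d = 10.7 (the imaginary part), so t_p = 0.294 s.

t_p ≈ 0.294 s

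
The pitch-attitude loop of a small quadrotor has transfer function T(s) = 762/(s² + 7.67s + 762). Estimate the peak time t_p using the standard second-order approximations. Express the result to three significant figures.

ω_n = √762 = 27.6 rad/s; ζ = 7.67/(2·27.6) = 0.139.
ω_d = 27.6·√(1 − 0.139²) = 27.3 rad/s. Then t_p = π/ω_d = 0.115 s.

t_p ≈ 0.115 s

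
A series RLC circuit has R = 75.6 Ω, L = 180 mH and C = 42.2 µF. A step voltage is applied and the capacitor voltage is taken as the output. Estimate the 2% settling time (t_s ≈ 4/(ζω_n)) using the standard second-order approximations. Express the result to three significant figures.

t_s ≈ 0.0190 s

For a series RLC circuit (capacitor voltage as output), ω_n = 1/√(LC) = 1/√(180 mH · 42.2 µF) = 363 rad/s.
ζ = (R/2)·√(C/L) = (75.6/2)·√(42.2 µF/180 mH) = 0.579.
t_s ≈ 4/(ζω_n) = 0.0190 s.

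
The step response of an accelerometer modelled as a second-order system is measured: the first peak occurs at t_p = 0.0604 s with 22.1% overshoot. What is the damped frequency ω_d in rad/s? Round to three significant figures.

ω_d ≈ 52.0 rad/s

t_p = π/ω_d, so ω_d = π/0.0604 = 52.0 rad/s.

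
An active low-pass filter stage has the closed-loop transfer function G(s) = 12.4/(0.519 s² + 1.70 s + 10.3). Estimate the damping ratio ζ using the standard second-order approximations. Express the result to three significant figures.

Dividing through by 0.519: denominator becomes s² + 3.276 s + 19.85.
So ω_n = √19.85 = 4.45 rad/s and ζ = 3.276/(2·4.45) = 0.368.

ζ ≈ 0.368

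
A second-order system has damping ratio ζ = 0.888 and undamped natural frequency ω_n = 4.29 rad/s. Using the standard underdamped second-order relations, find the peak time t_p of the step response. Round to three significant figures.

The damped frequency is ω_d = ω_n√(1−ζ²) = 4.29·√(1−0.789) = 1.97 rad/s.
Peak time t_p = π/ω_d = π/1.97 = 1.59 s.

t_p ≈ 1.59 s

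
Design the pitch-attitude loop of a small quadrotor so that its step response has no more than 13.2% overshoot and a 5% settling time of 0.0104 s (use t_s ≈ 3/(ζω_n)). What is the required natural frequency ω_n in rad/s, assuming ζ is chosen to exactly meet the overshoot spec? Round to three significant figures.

ω_n ≈ 532 rad/s

ζ = −ln(OS)/√(π² + (ln OS)²). With OS = 0.132, ln OS = −2.025 and ζ = 2.025/3.738 = 0.542.
Then ω_n = 3/(ζ t_s) = 3/(0.542 × 0.0104) = 532 rad/s.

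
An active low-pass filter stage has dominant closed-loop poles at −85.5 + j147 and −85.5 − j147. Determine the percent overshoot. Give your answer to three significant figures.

%OS ≈ 16.1%

With σ = 85.5, ω_d = 147: ω_n = √(σ²+ω_d²) = 170 rad/s, ζ = σ/ω_n = 0.503.
Overshoot: exp(−π·0.503/√(1−0.503²)) = 0.161, i.e. 16.1%.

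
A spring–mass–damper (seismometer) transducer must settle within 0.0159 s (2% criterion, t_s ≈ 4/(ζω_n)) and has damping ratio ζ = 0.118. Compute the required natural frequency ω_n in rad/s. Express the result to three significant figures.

ω_n ≈ 2130 rad/s

Rearranging t_s ≈ 4/(ζω_n) gives ω_n = 4/(ζ·t_s) = 4/(0.118 × 0.0159) = 2130 rad/s.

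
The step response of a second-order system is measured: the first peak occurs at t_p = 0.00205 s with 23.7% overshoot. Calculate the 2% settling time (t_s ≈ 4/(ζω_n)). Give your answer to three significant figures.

ζ from %OS: ζ = |ln 0.237|/√(π²+ln²0.237) = 0.417.
From t_p = π/ω_d, ω_d = π/0.00205 = 1530 rad/s, so ω_n = ω_d/√(1−ζ²) = 1690 rad/s.
t_s ≈ 4/(ζω_n) = 4/(0.417·1690) = 0.00570 s.

t_s ≈ 0.00570 s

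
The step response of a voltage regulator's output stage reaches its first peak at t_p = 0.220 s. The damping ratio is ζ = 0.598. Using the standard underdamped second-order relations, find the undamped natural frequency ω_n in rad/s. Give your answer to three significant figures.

Peak time t_p = π/ω_d, so ω_d = π/t_p = π/0.220 = 14.3 rad/s.
ω_n = ω_d/√(1−ζ²) = 14.3/√0.642 = 17.8 rad/s.

ω_n ≈ 17.8 rad/s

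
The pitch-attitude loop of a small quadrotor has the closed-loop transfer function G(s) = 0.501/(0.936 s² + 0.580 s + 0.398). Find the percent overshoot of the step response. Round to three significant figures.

%OS ≈ 18.3%

Dividing through by 0.936: denominator becomes s² + 0.6197 s + 0.4252.
So ω_n = √0.4252 = 0.652 rad/s and ζ = 0.6197/(2·0.652) = 0.475.
Overshoot: exp(−π·0.475/√(1−0.475²)) = 0.183, i.e. 18.3%.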